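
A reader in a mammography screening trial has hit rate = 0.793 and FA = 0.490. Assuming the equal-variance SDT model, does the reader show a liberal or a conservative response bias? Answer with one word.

z(H) = 0.817, z(FA) = -0.025
c = −½·(z(H) + z(FA)) = -0.396
c < 0 → liberal criterion (biased toward responding “yes”).

liberal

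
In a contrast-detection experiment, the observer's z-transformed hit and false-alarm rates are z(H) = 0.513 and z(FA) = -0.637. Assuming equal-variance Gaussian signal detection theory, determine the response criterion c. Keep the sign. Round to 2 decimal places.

c = −½·[z(H) + z(FA)] = −½·(0.513 + (-0.637)) = 0.062

c = 0.06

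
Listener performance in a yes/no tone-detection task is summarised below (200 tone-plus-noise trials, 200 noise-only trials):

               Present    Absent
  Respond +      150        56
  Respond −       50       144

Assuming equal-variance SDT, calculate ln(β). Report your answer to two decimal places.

ln β = -0.06

H = 150/200 = 0.7500
FA = 56/200 = 0.2800
z(H) = z(0.7500) = 0.674
z(FA) = z(0.2800) = -0.583
ln β = −½·[z(H)² − z(FA)²] = −0.5 × (0.454 − 0.340) = -0.057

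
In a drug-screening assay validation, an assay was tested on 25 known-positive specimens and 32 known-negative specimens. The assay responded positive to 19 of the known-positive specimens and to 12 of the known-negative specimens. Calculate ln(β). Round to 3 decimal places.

H = 19/25 = 0.7600
FA = 12/32 = 0.3750
z(0.7600) = 0.7063, z(0.3750) = -0.3186
ln β = −½·[z(H)² − z(FA)²] = −0.5 × (0.4989 − 0.1015) = -0.1987

ln β = -0.199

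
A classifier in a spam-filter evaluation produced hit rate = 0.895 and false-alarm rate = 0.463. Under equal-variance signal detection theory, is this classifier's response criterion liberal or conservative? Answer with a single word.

liberal

z(H) = 1.254, z(FA) = -0.093
c = −½·(z(H) + z(FA)) = -0.5805
c < 0 → liberal criterion (biased toward responding “yes”).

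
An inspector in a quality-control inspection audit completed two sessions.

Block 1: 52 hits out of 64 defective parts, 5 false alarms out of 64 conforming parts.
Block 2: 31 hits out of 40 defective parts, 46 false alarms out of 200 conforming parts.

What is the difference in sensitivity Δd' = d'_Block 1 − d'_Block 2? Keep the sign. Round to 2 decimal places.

Block 1: z(0.8125) = 0.887, z(0.0781) = -1.418, d' = 2.305
Block 2: z(0.7750) = 0.755, z(0.2300) = -0.739, d' = 1.494
Δd' = d'_Block 1 − d'_Block 2 = 2.305 − 1.494 = 0.811
Block 1 has the higher sensitivity.

Δd' = 0.81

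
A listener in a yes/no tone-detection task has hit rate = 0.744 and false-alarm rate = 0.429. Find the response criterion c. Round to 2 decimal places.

c = -0.24

Φ⁻¹(0.744) = 0.656, Φ⁻¹(0.429) = -0.179
c = −½·[z(H) + z(FA)] = −0.5 × (0.656 + (-0.179)) = -0.2385
c < 0: the listener has a liberal response bias.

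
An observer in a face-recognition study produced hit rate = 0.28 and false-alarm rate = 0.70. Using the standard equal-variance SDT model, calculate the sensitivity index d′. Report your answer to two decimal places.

z(H) = z(0.28) = -0.5828
z(FA) = z(0.70) = 0.5244
d' = z(H) − z(FA) = -0.5828 − 0.5244 = -1.1072

d′ = -1.11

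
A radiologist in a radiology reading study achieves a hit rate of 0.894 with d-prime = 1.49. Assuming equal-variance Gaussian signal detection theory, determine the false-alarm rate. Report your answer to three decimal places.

z(hit rate) = z(0.894) = 1.2481
z(FA) = z(H) − d' = 1.2481 − 1.49 = -0.2419
false-alarm rate = Φ(-0.2419) = 0.4044

false-alarm rate = 0.404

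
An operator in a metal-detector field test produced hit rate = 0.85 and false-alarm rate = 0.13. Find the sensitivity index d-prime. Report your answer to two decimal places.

Φ⁻¹(0.85) = 1.0364, Φ⁻¹(0.13) = -1.1264
d' = z(H) − z(FA) = 1.0364 − (-1.1264) = 2.1628

d-prime = 2.16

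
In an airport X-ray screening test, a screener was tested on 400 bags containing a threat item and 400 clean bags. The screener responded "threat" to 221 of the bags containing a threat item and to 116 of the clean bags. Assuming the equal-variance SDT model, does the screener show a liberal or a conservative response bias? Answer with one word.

z(H) = 0.132, z(FA) = -0.553
c = −½·(z(H) + z(FA)) = 0.2105
c > 0 → conservative criterion (biased toward responding “no”).

conservative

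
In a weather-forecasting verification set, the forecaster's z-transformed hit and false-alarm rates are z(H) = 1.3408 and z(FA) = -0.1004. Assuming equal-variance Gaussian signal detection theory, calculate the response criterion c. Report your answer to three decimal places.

c = −½·[z(H) + z(FA)] = −½·(1.3408 + (-0.1004)) = -0.6202
c < 0: the forecaster has a liberal response bias.

c = -0.620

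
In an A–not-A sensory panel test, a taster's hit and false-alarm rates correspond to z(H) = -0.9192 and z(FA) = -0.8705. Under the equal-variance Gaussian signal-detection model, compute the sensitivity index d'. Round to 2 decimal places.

d' = z(H) − z(FA) = -0.9192 − (-0.8705) = -0.0487

d' = -0.05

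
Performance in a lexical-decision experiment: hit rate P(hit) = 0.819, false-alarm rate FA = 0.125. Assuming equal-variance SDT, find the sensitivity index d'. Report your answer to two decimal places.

d' = 2.06

Φ⁻¹(H) = Φ⁻¹(0.819) = 0.9116
Φ⁻¹(FA) = Φ⁻¹(0.125) = -1.1503
d' = z(H) − z(FA) = 0.9116 − (-1.1503) = 2.0619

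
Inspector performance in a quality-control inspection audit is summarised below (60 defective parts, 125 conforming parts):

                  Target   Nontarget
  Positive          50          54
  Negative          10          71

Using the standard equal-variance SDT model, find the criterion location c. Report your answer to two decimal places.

c = -0.40

H = 50/60 = 0.8333
FA = 54/125 = 0.4320
Φ⁻¹(H) = 0.9673
Φ⁻¹(FA) = -0.1713
c = −½·[z(H) + z(FA)] = −0.5 × (0.9673 + (-0.1713)) = -0.3980
c < 0: the inspector has a liberal response bias.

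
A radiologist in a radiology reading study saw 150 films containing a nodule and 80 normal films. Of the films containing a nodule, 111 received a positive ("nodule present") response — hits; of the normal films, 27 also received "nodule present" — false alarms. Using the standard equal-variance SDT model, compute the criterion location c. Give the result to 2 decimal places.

c = -0.11

H = 111/150 = 0.7400
FA = 27/80 = 0.3375
Φ⁻¹(0.7400) = 0.643, Φ⁻¹(0.3375) = -0.419
c = −½·[z(H) + z(FA)] = −0.5 × (0.643 + (-0.419)) = -0.112
c < 0: the radiologist has a liberal response bias.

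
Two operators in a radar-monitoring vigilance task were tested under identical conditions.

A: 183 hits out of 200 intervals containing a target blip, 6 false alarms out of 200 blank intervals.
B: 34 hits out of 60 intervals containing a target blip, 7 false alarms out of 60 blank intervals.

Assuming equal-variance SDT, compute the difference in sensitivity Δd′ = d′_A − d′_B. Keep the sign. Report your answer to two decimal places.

A: z(0.9150) = 1.372, z(0.0300) = -1.881, d' = 3.253
B: z(0.5667) = 0.168, z(0.1167) = -1.192, d' = 1.360
Δd' = d'_A − d'_B = 3.253 − 1.360 = 1.893
A has the higher sensitivity.

Δd′ = 1.89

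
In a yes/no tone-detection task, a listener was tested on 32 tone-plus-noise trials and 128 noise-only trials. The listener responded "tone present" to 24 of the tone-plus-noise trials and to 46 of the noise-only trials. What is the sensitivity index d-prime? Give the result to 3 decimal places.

d-prime = 1.035

H = 24/32 = 0.7500
FA = 46/128 = 0.3594
z(0.7500) = 0.6745, z(0.3594) = -0.3601
d' = z(H) − z(FA) = 0.6745 − (-0.3601) = 1.0346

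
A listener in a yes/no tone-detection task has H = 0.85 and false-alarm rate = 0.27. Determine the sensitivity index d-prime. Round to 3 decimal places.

d-prime = 1.649

Φ⁻¹(H) = 1.0364
Φ⁻¹(FA) = -0.6128
d' = z(H) − z(FA) = 1.0364 − (-0.6128) = 1.6492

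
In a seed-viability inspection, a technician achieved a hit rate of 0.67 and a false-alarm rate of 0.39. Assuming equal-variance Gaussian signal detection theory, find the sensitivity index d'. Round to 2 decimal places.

d' = 0.72

z(H) = z(0.67) = 0.4399
z(FA) = z(0.39) = -0.2793
d' = z(H) − z(FA) = 0.4399 − (-0.2793) = 0.7192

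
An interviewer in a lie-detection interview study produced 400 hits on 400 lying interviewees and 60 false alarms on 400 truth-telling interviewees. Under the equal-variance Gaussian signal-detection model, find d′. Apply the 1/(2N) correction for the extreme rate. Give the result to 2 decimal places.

The hit rate is 400/400 = 1, so apply the 1/(2N) correction: H → 1 − 1/(2·400) = 0.99875.
z(H) = z(0.99875) = 3.023
z(FA) = z(0.15000) = -1.036
d' = 3.023 − (-1.036) = 4.059

d′ = 4.06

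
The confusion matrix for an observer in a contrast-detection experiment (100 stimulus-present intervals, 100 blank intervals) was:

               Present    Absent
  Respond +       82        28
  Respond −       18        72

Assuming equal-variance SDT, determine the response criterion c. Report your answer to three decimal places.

H = 82/100 = 0.8200
FA = 28/100 = 0.2800
z(0.8200) = 0.9154, z(0.2800) = -0.5828
c = −½·[z(H) + z(FA)] = −0.5 × (0.9154 + (-0.5828)) = -0.1663
c < 0: the observer has a liberal response bias.

c = -0.166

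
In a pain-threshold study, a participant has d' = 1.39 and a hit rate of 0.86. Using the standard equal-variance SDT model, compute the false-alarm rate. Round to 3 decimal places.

false-alarm rate = 0.378

z(hit rate) = z(0.86) = 1.0803
z(FA) = z(H) − d' = 1.0803 − 1.39 = -0.3097
false-alarm rate = Φ(-0.3097) = 0.3784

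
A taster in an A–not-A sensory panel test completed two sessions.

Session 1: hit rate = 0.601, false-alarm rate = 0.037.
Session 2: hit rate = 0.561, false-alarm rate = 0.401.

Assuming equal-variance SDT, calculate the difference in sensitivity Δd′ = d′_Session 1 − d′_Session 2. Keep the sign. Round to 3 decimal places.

Δd′ = 1.638

Session 1: z(0.601) = 0.2559, z(0.037) = -1.7866, d' = 2.0425
Session 2: z(0.561) = 0.1535, z(0.401) = -0.2508, d' = 0.4043
Δd' = d'_Session 1 − d'_Session 2 = 2.0425 − 0.4043 = 1.6382
Session 1 has the higher sensitivity.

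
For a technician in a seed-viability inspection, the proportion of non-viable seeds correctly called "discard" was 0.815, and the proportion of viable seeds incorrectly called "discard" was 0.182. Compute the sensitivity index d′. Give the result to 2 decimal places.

z(H) = 0.896
z(FA) = -0.908
d' = z(H) − z(FA) = 0.896 − (-0.908) = 1.804

d′ = 1.80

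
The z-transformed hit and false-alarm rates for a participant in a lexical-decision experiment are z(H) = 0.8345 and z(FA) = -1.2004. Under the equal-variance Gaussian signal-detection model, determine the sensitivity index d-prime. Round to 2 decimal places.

d' = z(H) − z(FA) = 0.8345 − (-1.2004) = 2.0349

d-prime = 2.03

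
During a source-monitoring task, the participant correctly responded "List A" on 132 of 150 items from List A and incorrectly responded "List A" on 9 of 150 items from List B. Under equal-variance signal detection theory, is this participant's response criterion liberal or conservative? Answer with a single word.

z(H) = 1.175, z(FA) = -1.555
c = −½·(z(H) + z(FA)) = 0.190
c > 0 → conservative criterion (biased toward responding “no”).

conservative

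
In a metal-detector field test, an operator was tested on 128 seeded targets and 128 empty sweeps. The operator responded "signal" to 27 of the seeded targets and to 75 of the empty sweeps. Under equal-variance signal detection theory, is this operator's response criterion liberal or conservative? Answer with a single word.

z(H) = -0.803, z(FA) = 0.217
c = −½·(z(H) + z(FA)) = 0.293
c > 0 → conservative criterion (biased toward responding “no”).

conservative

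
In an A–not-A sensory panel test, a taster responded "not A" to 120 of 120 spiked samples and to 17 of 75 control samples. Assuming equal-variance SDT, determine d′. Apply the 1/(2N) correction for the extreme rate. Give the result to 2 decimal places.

The hit rate is 120/120 = 1, so apply the 1/(2N) correction: H → 1 − 1/(2·120) = 0.99583.
z(H) = z(0.99583) = 2.638
z(FA) = z(0.22667) = -0.750
d' = 2.638 − (-0.750) = 3.388

d′ = 3.39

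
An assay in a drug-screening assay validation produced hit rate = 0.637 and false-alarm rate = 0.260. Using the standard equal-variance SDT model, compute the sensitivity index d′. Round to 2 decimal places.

d′ = 0.99

z(H) = z(0.637) = 0.350
z(FA) = z(0.260) = -0.643
d' = z(H) − z(FA) = 0.350 − (-0.643) = 0.993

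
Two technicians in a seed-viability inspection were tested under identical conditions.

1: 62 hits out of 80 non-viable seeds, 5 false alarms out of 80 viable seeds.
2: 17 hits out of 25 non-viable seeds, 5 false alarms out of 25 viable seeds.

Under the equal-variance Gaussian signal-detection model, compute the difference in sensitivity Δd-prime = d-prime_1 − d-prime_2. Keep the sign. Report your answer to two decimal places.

1: z(0.7750) = 0.755, z(0.0625) = -1.534, d' = 2.289
2: z(0.6800) = 0.468, z(0.2000) = -0.842, d' = 1.310
Δd' = d'_1 − d'_2 = 2.289 − 1.310 = 0.979
1 has the higher sensitivity.

Δd-prime = 0.98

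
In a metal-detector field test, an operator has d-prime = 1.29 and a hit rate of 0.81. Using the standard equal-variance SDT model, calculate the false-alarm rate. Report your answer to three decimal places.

z(hit rate) = z(0.81) = 0.8779
z(FA) = z(H) − d' = 0.8779 − 1.29 = -0.4121
false-alarm rate = Φ(-0.4121) = 0.3401

false-alarm rate = 0.340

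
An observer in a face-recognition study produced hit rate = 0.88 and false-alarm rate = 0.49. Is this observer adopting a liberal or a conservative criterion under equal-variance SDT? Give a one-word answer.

z(H) = 1.175, z(FA) = -0.025
c = −½·(z(H) + z(FA)) = -0.575
c < 0 → liberal criterion (biased toward responding “yes”).

liberal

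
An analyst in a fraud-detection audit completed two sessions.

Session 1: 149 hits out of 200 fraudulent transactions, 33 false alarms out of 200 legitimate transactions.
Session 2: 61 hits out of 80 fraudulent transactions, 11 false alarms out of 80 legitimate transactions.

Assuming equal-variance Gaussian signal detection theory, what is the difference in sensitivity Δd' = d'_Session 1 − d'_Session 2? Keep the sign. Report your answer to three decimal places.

Δd' = -0.173

Session 1: z(0.7450) = 0.6588, z(0.1650) = -0.9741, d' = 1.6329
Session 2: z(0.7625) = 0.7144, z(0.1375) = -1.0916, d' = 1.8060
Δd' = d'_Session 1 − d'_Session 2 = 1.6329 − 1.8060 = -0.1731
Session 2 has the higher sensitivity.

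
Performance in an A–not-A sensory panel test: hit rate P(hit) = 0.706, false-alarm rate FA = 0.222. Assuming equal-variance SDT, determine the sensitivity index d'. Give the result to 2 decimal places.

d' = 1.31

Φ⁻¹(H) = 0.5417
Φ⁻¹(FA) = -0.7655
d' = z(H) − z(FA) = 0.5417 − (-0.7655) = 1.3072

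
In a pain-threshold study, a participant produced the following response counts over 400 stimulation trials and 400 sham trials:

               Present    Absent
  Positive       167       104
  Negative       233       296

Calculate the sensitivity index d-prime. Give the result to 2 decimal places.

d-prime = 0.44

H = 167/400 = 0.4175
FA = 104/400 = 0.2600
z(H) = -0.2083
z(FA) = -0.6433
d' = z(H) − z(FA) = -0.2083 − (-0.6433) = 0.4350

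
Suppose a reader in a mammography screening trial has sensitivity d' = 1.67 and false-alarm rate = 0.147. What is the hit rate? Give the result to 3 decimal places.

z(false-alarm rate) = z(0.147) = -1.0494
z(H) = z(FA) + d' = -1.0494 + 1.67 = 0.6206
hit rate = Φ(0.6206) = 0.7326

hit rate = 0.733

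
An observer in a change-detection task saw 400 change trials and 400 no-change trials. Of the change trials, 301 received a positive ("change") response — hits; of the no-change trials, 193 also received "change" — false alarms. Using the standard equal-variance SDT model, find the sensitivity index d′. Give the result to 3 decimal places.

H = 301/400 = 0.7525
FA = 193/400 = 0.4825
Φ⁻¹(H) = Φ⁻¹(0.7525) = 0.6824
Φ⁻¹(FA) = Φ⁻¹(0.4825) = -0.0439
d' = z(H) − z(FA) = 0.6824 − (-0.0439) = 0.7263

d′ = 0.726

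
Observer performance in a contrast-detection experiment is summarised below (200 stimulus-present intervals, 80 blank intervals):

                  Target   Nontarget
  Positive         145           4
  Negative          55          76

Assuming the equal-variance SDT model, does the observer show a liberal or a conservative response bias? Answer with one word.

z(H) = 0.598, z(FA) = -1.645
c = −½·(z(H) + z(FA)) = 0.5235
c > 0 → conservative criterion (biased toward responding “no”).

conservative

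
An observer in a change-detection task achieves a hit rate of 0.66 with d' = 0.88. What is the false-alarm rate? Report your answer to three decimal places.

false-alarm rate = 0.320

z(hit rate) = z(0.66) = 0.4125
z(FA) = z(H) − d' = 0.4125 − 0.88 = -0.4675
false-alarm rate = Φ(-0.4675) = 0.3201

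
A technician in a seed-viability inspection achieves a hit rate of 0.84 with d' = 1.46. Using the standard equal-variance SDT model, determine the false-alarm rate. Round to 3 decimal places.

false-alarm rate = 0.321

z(hit rate) = z(0.84) = 0.9945
z(FA) = z(H) − d' = 0.9945 − 1.46 = -0.4655
false-alarm rate = Φ(-0.4655) = 0.3208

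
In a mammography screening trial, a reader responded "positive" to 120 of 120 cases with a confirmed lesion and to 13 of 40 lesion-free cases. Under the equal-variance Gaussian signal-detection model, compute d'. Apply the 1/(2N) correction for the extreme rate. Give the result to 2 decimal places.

The hit rate is 120/120 = 1, so apply the 1/(2N) correction: H → 1 − 1/(2·120) = 0.99583.
z(H) = z(0.99583) = 2.638
z(FA) = z(0.32500) = -0.454
d' = 2.638 − (-0.454) = 3.092

d' = 3.09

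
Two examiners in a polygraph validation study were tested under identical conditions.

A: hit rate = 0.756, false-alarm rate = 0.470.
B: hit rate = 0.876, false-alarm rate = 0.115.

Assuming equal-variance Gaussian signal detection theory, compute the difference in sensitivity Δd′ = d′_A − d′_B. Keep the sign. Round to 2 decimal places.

Δd′ = -1.59

A: z(0.756) = 0.693, z(0.470) = -0.075, d' = 0.768
B: z(0.876) = 1.155, z(0.115) = -1.200, d' = 2.355
Δd' = d'_A − d'_B = 0.768 − 2.355 = -1.587
B has the higher sensitivity.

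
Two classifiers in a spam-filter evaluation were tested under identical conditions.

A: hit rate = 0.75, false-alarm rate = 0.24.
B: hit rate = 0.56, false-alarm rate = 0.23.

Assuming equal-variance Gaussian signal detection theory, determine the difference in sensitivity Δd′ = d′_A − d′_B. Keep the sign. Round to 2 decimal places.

A: z(0.75) = 0.674, z(0.24) = -0.706, d' = 1.380
B: z(0.56) = 0.151, z(0.23) = -0.739, d' = 0.890
Δd' = d'_A − d'_B = 1.380 − 0.890 = 0.490
A has the higher sensitivity.

Δd′ = 0.49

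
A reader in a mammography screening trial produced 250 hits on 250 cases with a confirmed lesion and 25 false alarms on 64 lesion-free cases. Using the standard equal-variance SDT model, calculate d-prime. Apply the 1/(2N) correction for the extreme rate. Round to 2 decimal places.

The hit rate is 250/250 = 1, so apply the 1/(2N) correction: H → 1 − 1/(2·250) = 0.99800.
z(H) = z(0.99800) = 2.878
z(FA) = z(0.39062) = -0.278
d' = 2.878 − (-0.278) = 3.156

d-prime = 3.16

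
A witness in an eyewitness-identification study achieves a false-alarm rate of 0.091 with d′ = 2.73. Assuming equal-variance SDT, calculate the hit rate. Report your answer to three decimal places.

hit rate = 0.919

z(false-alarm rate) = z(0.091) = -1.3346
z(H) = z(FA) + d' = -1.3346 + 2.73 = 1.3954
hit rate = Φ(1.3954) = 0.9186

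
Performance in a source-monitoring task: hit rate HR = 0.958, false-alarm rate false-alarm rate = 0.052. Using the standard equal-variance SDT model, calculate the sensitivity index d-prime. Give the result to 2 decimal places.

Φ⁻¹(0.958) = 1.728, Φ⁻¹(0.052) = -1.626
d' = z(H) − z(FA) = 1.728 − (-1.626) = 3.354

d-prime = 3.35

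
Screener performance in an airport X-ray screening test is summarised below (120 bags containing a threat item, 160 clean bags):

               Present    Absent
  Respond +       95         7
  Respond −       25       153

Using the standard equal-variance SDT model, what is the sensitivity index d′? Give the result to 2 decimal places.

H = 95/120 = 0.7917
FA = 7/160 = 0.0437
z(H) = 0.8123
z(FA) = -1.7093
d' = z(H) − z(FA) = 0.8123 − (-1.7093) = 2.5216

d′ = 2.52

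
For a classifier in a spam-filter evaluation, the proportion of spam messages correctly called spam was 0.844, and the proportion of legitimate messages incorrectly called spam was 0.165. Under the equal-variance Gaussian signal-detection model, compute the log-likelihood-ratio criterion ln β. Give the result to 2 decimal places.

z(H) = 1.011
z(FA) = -0.974
ln β = −½·[z(H)² − z(FA)²] = −0.5 × (1.022 − 0.949) = -0.0365

ln β = -0.04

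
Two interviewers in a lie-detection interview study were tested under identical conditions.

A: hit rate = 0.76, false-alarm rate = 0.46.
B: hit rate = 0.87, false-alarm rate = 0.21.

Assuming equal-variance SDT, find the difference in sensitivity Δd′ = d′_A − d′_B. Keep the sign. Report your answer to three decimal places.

A: z(0.76) = 0.7063, z(0.46) = -0.1004, d' = 0.8067
B: z(0.87) = 1.1264, z(0.21) = -0.8064, d' = 1.9328
Δd' = d'_A − d'_B = 0.8067 − 1.9328 = -1.1261
B has the higher sensitivity.

Δd′ = -1.126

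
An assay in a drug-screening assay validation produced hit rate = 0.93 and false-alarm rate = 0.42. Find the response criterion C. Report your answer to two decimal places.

C = -0.64

z(H) = z(0.93) = 1.476
z(FA) = z(0.42) = -0.202
c = −½·[z(H) + z(FA)] = −0.5 × (1.476 + (-0.202)) = -0.637
c < 0: the assay has a liberal response bias.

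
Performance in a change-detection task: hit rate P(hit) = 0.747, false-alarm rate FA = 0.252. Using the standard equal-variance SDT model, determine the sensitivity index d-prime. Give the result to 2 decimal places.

z(0.747) = 0.6651, z(0.252) = -0.6682
d' = z(H) − z(FA) = 0.6651 − (-0.6682) = 1.3333

d-prime = 1.33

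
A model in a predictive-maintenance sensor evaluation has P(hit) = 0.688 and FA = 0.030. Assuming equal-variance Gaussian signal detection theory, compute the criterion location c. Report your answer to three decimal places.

c = 0.695

Φ⁻¹(H) = Φ⁻¹(0.688) = 0.4902
Φ⁻¹(FA) = Φ⁻¹(0.030) = -1.8808
c = −½·[z(H) + z(FA)] = −0.5 × (0.4902 + (-1.8808)) = 0.6953
c > 0: the model has a conservative response bias.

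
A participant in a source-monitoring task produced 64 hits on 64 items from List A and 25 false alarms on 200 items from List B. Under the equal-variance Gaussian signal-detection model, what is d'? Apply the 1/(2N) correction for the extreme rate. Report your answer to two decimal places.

The hit rate is 64/64 = 1, so apply the 1/(2N) correction: H → 1 − 1/(2·64) = 0.99219.
z(H) = z(0.99219) = 2.418
z(FA) = z(0.12500) = -1.150
d' = 2.418 − (-1.150) = 3.568

d' = 3.57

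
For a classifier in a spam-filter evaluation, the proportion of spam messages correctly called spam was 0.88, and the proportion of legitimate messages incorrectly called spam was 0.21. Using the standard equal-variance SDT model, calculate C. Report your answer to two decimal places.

z(0.88) = 1.175, z(0.21) = -0.806
c = −½·[z(H) + z(FA)] = −0.5 × (1.175 + (-0.806)) = -0.1845

C = -0.18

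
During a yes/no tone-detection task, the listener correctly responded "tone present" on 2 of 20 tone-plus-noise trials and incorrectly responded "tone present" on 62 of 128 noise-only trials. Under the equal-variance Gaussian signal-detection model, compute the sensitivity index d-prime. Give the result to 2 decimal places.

H = 2/20 = 0.1000
FA = 62/128 = 0.4844
z(H) = z(0.1000) = -1.282
z(FA) = z(0.4844) = -0.039
d' = z(H) − z(FA) = -1.282 − (-0.039) = -1.243

d-prime = -1.24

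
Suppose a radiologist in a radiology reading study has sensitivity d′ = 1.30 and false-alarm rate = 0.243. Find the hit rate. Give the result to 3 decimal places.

hit rate = 0.727

z(false-alarm rate) = z(0.243) = -0.6967
z(H) = z(FA) + d' = -0.6967 + 1.30 = 0.6033
hit rate = Φ(0.6033) = 0.7268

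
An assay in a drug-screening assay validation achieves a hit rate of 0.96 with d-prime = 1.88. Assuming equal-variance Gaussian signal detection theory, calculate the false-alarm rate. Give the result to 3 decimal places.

z(hit rate) = z(0.96) = 1.7507
z(FA) = z(H) − d' = 1.7507 − 1.88 = -0.1293
false-alarm rate = Φ(-0.1293) = 0.4486

false-alarm rate = 0.449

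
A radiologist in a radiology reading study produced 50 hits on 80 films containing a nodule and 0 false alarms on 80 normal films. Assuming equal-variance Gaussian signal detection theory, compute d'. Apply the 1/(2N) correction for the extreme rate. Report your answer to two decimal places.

d' = 2.82

The false-alarm rate is 0/80 = 0, so apply the 1/(2N) correction: FA → 1/(2·80) = 0.00625.
z(H) = z(0.62500) = 0.319
z(FA) = z(0.00625) = -2.498
d' = 0.319 − (-2.498) = 2.817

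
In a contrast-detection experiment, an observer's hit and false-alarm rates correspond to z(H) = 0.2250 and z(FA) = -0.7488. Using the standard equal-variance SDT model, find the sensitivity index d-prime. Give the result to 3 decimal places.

d' = z(H) − z(FA) = 0.2250 − (-0.7488) = 0.9738

d-prime = 0.974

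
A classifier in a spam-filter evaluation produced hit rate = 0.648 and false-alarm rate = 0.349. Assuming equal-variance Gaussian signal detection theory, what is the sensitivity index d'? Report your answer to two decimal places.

d' = 0.77

z(0.648) = 0.3799, z(0.349) = -0.3880
d' = z(H) − z(FA) = 0.3799 − (-0.3880) = 0.7679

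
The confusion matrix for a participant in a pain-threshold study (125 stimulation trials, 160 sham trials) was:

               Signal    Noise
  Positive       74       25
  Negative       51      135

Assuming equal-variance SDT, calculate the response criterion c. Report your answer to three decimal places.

H = 74/125 = 0.5920
FA = 25/160 = 0.1562
Φ⁻¹(0.5920) = 0.2327, Φ⁻¹(0.1562) = -1.0102
c = −½·[z(H) + z(FA)] = −0.5 × (0.2327 + (-1.0102)) = 0.38875

c = 0.389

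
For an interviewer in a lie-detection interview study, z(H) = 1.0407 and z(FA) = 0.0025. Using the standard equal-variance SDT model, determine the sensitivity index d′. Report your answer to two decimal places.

d′ = 1.04

d' = z(H) − z(FA) = 1.0407 − 0.0025 = 1.0382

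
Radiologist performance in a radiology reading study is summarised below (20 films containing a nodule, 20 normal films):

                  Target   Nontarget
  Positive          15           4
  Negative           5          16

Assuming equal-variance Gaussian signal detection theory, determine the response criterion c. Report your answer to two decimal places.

H = 15/20 = 0.7500
FA = 4/20 = 0.2000
Φ⁻¹(H) = 0.674
Φ⁻¹(FA) = -0.842
c = −½·[z(H) + z(FA)] = −0.5 × (0.674 + (-0.842)) = 0.084
c > 0: the radiologist has a conservative response bias.

c = 0.08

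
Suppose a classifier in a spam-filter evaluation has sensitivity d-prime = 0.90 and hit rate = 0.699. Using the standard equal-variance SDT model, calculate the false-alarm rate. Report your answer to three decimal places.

false-alarm rate = 0.353

z(hit rate) = z(0.699) = 0.5215
z(FA) = z(H) − d' = 0.5215 − 0.90 = -0.3785
false-alarm rate = Φ(-0.3785) = 0.3525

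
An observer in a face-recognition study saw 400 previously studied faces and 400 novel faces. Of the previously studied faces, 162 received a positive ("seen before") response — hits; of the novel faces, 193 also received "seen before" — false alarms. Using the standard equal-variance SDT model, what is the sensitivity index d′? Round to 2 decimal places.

d′ = -0.20

H = 162/400 = 0.4050
FA = 193/400 = 0.4825
z(H) = z(0.4050) = -0.2404
z(FA) = z(0.4825) = -0.0439
d' = z(H) − z(FA) = -0.2404 − (-0.0439) = -0.1965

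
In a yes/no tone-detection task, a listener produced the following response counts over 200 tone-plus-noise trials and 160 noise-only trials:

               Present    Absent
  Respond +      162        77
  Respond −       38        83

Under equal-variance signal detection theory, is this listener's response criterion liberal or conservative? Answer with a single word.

z(H) = 0.878, z(FA) = -0.047
c = −½·(z(H) + z(FA)) = -0.4155
c < 0 → liberal criterion (biased toward responding “yes”).

liberal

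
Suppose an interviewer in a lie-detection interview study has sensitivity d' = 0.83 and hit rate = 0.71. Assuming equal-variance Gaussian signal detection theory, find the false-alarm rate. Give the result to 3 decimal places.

z(hit rate) = z(0.71) = 0.5534
z(FA) = z(H) − d' = 0.5534 − 0.83 = -0.2766
false-alarm rate = Φ(-0.2766) = 0.3910

false-alarm rate = 0.391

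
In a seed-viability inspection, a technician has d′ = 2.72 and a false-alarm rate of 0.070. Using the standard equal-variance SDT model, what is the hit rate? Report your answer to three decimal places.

z(false-alarm rate) = z(0.070) = -1.4758
z(H) = z(FA) + d' = -1.4758 + 2.72 = 1.2442
hit rate = Φ(1.2442) = 0.8933

hit rate = 0.893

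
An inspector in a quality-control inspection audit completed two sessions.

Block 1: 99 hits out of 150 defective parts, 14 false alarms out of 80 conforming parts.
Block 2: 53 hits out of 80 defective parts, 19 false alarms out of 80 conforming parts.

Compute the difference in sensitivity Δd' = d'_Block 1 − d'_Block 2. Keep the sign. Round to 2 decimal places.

Δd' = 0.21

Block 1: z(0.6600) = 0.412, z(0.1750) = -0.935, d' = 1.347
Block 2: z(0.6625) = 0.419, z(0.2375) = -0.714, d' = 1.133
Δd' = d'_Block 1 − d'_Block 2 = 1.347 − 1.133 = 0.214
Block 1 has the higher sensitivity.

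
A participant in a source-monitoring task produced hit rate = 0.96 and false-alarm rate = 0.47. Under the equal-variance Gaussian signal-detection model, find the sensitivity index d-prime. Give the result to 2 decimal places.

d-prime = 1.83

z(H) = 1.751
z(FA) = -0.075
d' = z(H) − z(FA) = 1.751 − (-0.075) = 1.826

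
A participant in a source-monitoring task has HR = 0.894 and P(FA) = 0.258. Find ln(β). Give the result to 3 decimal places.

z(H) = z(0.894) = 1.2481
z(FA) = z(0.258) = -0.6495
ln β = −½·[z(H)² − z(FA)²] = −0.5 × (1.5578 − 0.4219) = -0.56795

ln β = -0.568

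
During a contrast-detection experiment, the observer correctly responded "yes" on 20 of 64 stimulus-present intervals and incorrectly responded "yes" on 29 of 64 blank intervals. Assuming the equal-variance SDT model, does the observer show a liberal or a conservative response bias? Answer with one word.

conservative

z(H) = -0.489, z(FA) = -0.118
c = −½·(z(H) + z(FA)) = 0.3035
c > 0 → conservative criterion (biased toward responding “no”).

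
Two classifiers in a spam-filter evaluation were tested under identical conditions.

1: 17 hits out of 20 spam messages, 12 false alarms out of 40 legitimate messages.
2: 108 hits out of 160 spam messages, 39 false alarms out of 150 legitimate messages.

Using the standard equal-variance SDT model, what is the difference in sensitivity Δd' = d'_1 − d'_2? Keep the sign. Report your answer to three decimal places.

1: z(0.8500) = 1.0364, z(0.3000) = -0.5244, d' = 1.5608
2: z(0.6750) = 0.4538, z(0.2600) = -0.6433, d' = 1.0971
Δd' = d'_1 − d'_2 = 1.5608 − 1.0971 = 0.4637
1 has the higher sensitivity.

Δd' = 0.464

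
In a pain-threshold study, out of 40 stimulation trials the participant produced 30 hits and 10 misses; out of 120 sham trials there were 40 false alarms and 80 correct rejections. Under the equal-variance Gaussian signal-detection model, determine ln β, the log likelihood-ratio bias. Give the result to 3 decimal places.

H = 30/40 = 0.7500
FA = 40/120 = 0.3333
Φ⁻¹(H) = Φ⁻¹(0.7500) = 0.6745
Φ⁻¹(FA) = Φ⁻¹(0.3333) = -0.4308
ln β = −½·[z(H)² − z(FA)²] = −0.5 × (0.4550 − 0.1856) = -0.1347

ln β = -0.135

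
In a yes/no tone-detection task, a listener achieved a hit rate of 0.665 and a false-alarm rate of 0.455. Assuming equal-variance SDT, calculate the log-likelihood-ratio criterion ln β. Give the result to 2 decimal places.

ln β = -0.08

z(H) = z(0.665) = 0.426
z(FA) = z(0.455) = -0.113
ln β = −½·[z(H)² − z(FA)²] = −0.5 × (0.181 − 0.013) = -0.084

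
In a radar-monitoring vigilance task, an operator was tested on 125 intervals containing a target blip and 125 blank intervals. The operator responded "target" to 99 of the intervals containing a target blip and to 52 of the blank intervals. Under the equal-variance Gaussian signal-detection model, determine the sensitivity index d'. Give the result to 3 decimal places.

H = 99/125 = 0.7920
FA = 52/125 = 0.4160
z(H) = 0.8134
z(FA) = -0.2121
d' = z(H) − z(FA) = 0.8134 − (-0.2121) = 1.0255

d' = 1.026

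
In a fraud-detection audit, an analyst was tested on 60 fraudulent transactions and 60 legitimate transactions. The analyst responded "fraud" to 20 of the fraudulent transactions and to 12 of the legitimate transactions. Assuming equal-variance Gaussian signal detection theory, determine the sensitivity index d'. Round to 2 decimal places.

H = 20/60 = 0.3333
FA = 12/60 = 0.2000
z(H) = z(0.3333) = -0.431
z(FA) = z(0.2000) = -0.842
d' = z(H) − z(FA) = -0.431 − (-0.842) = 0.411

d' = 0.41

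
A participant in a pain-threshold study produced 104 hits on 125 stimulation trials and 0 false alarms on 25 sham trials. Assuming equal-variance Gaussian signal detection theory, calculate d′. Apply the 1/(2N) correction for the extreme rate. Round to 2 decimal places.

The false-alarm rate is 0/25 = 0, so apply the 1/(2N) correction: FA → 1/(2·25) = 0.02000.
z(H) = z(0.83200) = 0.962
z(FA) = z(0.02000) = -2.054
d' = 0.962 − (-2.054) = 3.016

d′ = 3.02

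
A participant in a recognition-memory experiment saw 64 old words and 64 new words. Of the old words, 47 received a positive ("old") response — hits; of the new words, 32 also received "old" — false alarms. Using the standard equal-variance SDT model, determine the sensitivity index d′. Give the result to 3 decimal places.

d′ = 0.626

H = 47/64 = 0.7344
FA = 32/64 = 0.5000
z(H) = z(0.7344) = 0.6262
z(FA) = z(0.5000) = 0.0000
d' = z(H) − z(FA) = 0.6262 − 0.0000 = 0.6262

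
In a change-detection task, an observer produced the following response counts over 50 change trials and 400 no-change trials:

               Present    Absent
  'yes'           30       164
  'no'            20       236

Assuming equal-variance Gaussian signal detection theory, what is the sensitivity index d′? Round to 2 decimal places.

d′ = 0.48

H = 30/50 = 0.6000
FA = 164/400 = 0.4100
z(0.6000) = 0.253, z(0.4100) = -0.228
d' = z(H) − z(FA) = 0.253 − (-0.228) = 0.481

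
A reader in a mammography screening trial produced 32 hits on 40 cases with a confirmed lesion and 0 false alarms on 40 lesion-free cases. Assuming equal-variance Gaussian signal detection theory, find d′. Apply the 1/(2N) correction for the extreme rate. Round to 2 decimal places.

d′ = 3.08

The false-alarm rate is 0/40 = 0, so apply the 1/(2N) correction: FA → 1/(2·40) = 0.01250.
z(H) = z(0.80000) = 0.842
z(FA) = z(0.01250) = -2.241
d' = 0.842 − (-2.241) = 3.083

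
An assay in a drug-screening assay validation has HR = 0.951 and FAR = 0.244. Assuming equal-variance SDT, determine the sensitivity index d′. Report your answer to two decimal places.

d′ = 2.35

z(0.951) = 1.655, z(0.244) = -0.693
d' = z(H) − z(FA) = 1.655 − (-0.693) = 2.348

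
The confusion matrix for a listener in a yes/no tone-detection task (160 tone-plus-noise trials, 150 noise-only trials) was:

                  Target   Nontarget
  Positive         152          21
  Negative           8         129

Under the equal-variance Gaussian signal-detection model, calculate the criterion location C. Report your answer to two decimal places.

H = 152/160 = 0.9500
FA = 21/150 = 0.1400
Φ⁻¹(0.9500) = 1.6449, Φ⁻¹(0.1400) = -1.0803
c = −½·[z(H) + z(FA)] = −0.5 × (1.6449 + (-1.0803)) = -0.2823
c < 0: the listener has a liberal response bias.

C = -0.28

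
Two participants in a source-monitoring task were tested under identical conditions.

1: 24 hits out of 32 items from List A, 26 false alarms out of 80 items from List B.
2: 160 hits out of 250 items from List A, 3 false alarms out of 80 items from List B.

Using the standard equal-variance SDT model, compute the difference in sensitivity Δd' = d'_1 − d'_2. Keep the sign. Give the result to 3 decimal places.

Δd' = -1.011

1: z(0.7500) = 0.6745, z(0.3250) = -0.4538, d' = 1.1283
2: z(0.6400) = 0.3585, z(0.0375) = -1.7805, d' = 2.1390
Δd' = d'_1 − d'_2 = 1.1283 − 2.1390 = -1.0107
2 has the higher sensitivity.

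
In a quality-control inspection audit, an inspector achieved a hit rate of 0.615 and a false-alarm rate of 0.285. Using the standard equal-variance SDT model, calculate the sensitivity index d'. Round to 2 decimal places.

Φ⁻¹(0.615) = 0.2924, Φ⁻¹(0.285) = -0.5681
d' = z(H) − z(FA) = 0.2924 − (-0.5681) = 0.8605

d' = 0.86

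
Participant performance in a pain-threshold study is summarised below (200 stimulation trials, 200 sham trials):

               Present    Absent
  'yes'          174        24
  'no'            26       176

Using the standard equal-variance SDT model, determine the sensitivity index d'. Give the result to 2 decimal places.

H = 174/200 = 0.8700
FA = 24/200 = 0.1200
z(H) = z(0.8700) = 1.1264
z(FA) = z(0.1200) = -1.1750
d' = z(H) − z(FA) = 1.1264 − (-1.1750) = 2.3014

d' = 2.30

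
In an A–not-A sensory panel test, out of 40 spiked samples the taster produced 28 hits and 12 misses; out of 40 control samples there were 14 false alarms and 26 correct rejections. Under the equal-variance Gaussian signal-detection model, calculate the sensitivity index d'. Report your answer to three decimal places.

d' = 0.910

H = 28/40 = 0.7000
FA = 14/40 = 0.3500
z(H) = z(0.7000) = 0.5244
z(FA) = z(0.3500) = -0.3853
d' = z(H) − z(FA) = 0.5244 − (-0.3853) = 0.9097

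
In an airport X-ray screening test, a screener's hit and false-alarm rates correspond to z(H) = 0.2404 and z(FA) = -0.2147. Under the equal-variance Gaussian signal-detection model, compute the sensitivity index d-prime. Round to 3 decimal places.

d-prime = 0.455

d' = z(H) − z(FA) = 0.2404 − (-0.2147) = 0.4551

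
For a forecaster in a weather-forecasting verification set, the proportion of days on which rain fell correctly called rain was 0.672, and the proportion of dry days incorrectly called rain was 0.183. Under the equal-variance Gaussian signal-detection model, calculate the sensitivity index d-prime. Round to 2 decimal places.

d-prime = 1.35

z(H) = 0.445
z(FA) = -0.904
d' = z(H) − z(FA) = 0.445 − (-0.904) = 1.349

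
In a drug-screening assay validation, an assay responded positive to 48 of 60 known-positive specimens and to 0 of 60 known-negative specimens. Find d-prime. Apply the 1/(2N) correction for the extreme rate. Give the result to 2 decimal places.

The false-alarm rate is 0/60 = 0, so apply the 1/(2N) correction: FA → 1/(2·60) = 0.00833.
z(H) = z(0.80000) = 0.842
z(FA) = z(0.00833) = -2.394
d' = 0.842 − (-2.394) = 3.236

d-prime = 3.24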